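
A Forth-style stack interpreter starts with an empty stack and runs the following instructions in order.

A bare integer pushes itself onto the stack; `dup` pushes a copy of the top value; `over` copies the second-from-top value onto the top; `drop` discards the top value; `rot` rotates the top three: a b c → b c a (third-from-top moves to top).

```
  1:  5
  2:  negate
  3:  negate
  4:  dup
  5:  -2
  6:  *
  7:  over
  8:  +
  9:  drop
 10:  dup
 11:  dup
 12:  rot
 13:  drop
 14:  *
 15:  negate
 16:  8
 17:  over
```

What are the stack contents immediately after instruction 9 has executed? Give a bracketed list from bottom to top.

[5]

5      -> [5]
negate -> [-5]
negate -> [5]
dup    -> [5, 5]
-2     -> [5, 5, -2]
*      -> [5, -10]
over   -> [5, -10, 5]
+      -> [5, -5]
drop   -> [5]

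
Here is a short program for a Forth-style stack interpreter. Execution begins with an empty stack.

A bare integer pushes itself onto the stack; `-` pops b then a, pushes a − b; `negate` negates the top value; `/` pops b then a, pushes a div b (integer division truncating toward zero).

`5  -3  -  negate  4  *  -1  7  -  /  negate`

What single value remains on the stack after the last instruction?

-4

5      -> [5]
-3     -> [5, -3]
-      -> [8]
negate -> [-8]
4      -> [-8, 4]
*      -> [-32]
-1     -> [-32, -1]
7      -> [-32, -1, 7]
-      -> [-32, -8]
/      -> [4]
negate -> [-4]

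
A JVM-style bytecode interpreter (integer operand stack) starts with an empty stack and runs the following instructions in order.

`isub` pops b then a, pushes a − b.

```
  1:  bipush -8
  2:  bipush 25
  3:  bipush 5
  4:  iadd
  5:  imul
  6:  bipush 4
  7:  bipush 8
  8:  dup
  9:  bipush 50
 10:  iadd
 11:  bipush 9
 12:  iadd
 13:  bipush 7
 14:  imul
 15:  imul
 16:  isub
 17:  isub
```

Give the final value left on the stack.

3508

bipush -8 → [-8]
bipush 25 → [-8, 25]
bipush 5  → [-8, 25, 5]
iadd      → [-8, 30]
imul      → [-240]
bipush 4  → [-240, 4]
bipush 8  → [-240, 4, 8]
dup       → [-240, 4, 8, 8]
bipush 50 → [-240, 4, 8, 8, 50]
iadd      → [-240, 4, 8, 58]
bipush 9  → [-240, 4, 8, 58, 9]
iadd      → [-240, 4, 8, 67]
bipush 7  → [-240, 4, 8, 67, 7]
imul      → [-240, 4, 8, 469]
imul      → [-240, 4, 3752]
isub      → [-240, -3748]
isub      → [3508]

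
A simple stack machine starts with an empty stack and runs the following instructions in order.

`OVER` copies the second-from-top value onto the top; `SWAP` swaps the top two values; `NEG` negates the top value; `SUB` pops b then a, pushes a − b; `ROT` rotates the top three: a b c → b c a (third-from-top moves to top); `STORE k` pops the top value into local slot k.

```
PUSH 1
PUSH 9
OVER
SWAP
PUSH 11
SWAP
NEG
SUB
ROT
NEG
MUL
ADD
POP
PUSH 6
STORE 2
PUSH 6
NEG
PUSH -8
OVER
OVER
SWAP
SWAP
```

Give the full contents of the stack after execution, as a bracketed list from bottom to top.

PUSH 1   [1]
PUSH 9   [1, 9]
OVER     [1, 9, 1]
SWAP     [1, 1, 9]
PUSH 11  [1, 1, 9, 11]
SWAP     [1, 1, 11, 9]
NEG      [1, 1, 11, -9]
SUB      [1, 1, 20]
ROT      [1, 20, 1]
NEG      [1, 20, -1]
MUL      [1, -20]
ADD      [-19]
POP      []
PUSH 6   [6]
STORE 2  []
PUSH 6   [6]
NEG      [-6]
PUSH -8  [-6, -8]
OVER     [-6, -8, -6]
OVER     [-6, -8, -6, -8]
SWAP     [-6, -8, -8, -6]
SWAP     [-6, -8, -6, -8]

[-6, -8, -6, -8]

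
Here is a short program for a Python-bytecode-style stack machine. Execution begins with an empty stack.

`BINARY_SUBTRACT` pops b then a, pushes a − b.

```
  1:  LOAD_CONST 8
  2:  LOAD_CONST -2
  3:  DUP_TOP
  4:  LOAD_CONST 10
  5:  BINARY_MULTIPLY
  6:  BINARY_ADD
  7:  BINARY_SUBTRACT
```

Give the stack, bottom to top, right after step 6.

[8, -22]

LOAD_CONST 8    -> [8]
LOAD_CONST -2   -> [8, -2]
DUP_TOP         -> [8, -2, -2]
LOAD_CONST 10   -> [8, -2, -2, 10]
BINARY_MULTIPLY -> [8, -2, -20]
BINARY_ADD      -> [8, -22]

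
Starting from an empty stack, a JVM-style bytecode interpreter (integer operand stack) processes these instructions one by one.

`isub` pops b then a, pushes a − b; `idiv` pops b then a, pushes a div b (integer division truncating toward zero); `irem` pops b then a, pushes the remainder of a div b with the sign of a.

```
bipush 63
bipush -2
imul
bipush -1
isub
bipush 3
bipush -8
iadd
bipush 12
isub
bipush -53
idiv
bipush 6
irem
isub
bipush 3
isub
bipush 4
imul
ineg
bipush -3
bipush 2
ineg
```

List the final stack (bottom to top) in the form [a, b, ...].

bipush 63  → 63
bipush -2  → 63 -2
imul       → -126
bipush -1  → -126 -1
isub       → -125
bipush 3   → -125 3
bipush -8  → -125 3 -8
iadd       → -125 -5
bipush 12  → -125 -5 12
isub       → -125 -17
bipush -53 → -125 -17 -53
idiv       → -125 0
bipush 6   → -125 0 6
irem       → -125 0
isub       → -125
bipush 3   → -125 3
isub       → -128
bipush 4   → -128 4
imul       → -512
ineg       → 512
bipush -3  → 512 -3
bipush 2   → 512 -3 2
ineg       → 512 -3 -2

[512, -3, -2]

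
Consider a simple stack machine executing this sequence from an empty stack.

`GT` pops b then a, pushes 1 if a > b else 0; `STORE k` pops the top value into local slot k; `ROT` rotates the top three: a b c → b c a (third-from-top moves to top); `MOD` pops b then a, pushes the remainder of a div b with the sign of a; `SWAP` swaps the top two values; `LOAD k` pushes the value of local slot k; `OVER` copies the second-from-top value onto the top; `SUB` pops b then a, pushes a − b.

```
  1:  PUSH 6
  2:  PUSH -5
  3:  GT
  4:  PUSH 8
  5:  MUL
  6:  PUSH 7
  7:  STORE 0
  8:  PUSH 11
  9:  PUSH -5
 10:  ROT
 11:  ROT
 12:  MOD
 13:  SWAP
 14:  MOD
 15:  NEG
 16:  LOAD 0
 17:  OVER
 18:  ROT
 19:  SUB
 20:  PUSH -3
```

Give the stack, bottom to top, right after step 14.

[3]

PUSH 6  : 6
PUSH -5 : 6 -5
GT      : 1
PUSH 8  : 1 8
MUL     : 8
PUSH 7  : 8 7
STORE 0 : 8
PUSH 11 : 8 11
PUSH -5 : 8 11 -5
ROT     : 11 -5 8
ROT     : -5 8 11
MOD     : -5 8
SWAP    : 8 -5
MOD     : 3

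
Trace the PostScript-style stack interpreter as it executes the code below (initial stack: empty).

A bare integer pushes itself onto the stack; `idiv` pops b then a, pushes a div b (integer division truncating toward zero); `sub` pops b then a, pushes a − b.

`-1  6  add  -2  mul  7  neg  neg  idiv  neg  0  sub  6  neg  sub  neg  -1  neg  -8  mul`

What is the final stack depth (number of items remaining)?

-1    [-1]
6     [-1, 6]
add   [5]
-2    [5, -2]
mul   [-10]
7     [-10, 7]
neg   [-10, -7]
neg   [-10, 7]
idiv  [-1]
neg   [1]
0     [1, 0]
sub   [1]
6     [1, 6]
neg   [1, -6]
sub   [7]
neg   [-7]
-1    [-7, -1]
neg   [-7, 1]
-8    [-7, 1, -8]
mul   [-7, -8]

2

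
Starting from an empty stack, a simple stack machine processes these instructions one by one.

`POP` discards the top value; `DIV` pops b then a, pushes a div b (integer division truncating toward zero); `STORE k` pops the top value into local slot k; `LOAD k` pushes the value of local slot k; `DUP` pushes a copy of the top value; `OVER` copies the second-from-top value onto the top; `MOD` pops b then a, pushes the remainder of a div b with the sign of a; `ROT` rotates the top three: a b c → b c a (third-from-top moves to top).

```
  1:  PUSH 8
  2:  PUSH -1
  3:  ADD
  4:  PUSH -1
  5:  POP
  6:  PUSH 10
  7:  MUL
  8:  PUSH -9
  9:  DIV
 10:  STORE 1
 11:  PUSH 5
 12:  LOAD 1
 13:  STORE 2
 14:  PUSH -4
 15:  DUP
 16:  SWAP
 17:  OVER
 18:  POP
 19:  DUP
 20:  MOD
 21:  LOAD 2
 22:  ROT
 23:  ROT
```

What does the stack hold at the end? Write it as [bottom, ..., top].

[5, -7, -4, 0]

PUSH 8  → [8]
PUSH -1 → [8, -1]
ADD     → [7]
PUSH -1 → [7, -1]
POP     → [7]
PUSH 10 → [7, 10]
MUL     → [70]
PUSH -9 → [70, -9]
DIV     → [-7]
STORE 1 → []
PUSH 5  → [5]
LOAD 1  → [5, -7]
STORE 2 → [5]
PUSH -4 → [5, -4]
DUP     → [5, -4, -4]
SWAP    → [5, -4, -4]
OVER    → [5, -4, -4, -4]
POP     → [5, -4, -4]
DUP     → [5, -4, -4, -4]
MOD     → [5, -4, 0]
LOAD 2  → [5, -4, 0, -7]
ROT     → [5, 0, -7, -4]
ROT     → [5, -7, -4, 0]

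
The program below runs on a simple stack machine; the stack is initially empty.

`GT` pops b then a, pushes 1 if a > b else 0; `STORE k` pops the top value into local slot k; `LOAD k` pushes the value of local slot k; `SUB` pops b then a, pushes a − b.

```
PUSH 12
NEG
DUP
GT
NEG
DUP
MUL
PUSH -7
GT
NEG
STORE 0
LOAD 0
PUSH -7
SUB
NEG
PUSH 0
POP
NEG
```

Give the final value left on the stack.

PUSH 12 → [12]
NEG     → [-12]
DUP     → [-12, -12]
GT      → [0]
NEG     → [0]
DUP     → [0, 0]
MUL     → [0]
PUSH -7 → [0, -7]
GT      → [1]
NEG     → [-1]
STORE 0 → []
LOAD 0  → [-1]
PUSH -7 → [-1, -7]
SUB     → [6]
NEG     → [-6]
PUSH 0  → [-6, 0]
POP     → [-6]
NEG     → [6]

6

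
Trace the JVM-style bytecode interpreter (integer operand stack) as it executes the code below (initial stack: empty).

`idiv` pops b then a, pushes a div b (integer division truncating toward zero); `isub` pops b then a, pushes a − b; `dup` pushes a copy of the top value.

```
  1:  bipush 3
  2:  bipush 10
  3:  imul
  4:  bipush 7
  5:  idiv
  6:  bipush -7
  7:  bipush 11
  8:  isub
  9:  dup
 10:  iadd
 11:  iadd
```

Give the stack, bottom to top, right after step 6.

bipush 3   3
bipush 10  3 10
imul       30
bipush 7   30 7
idiv       4
bipush -7  4 -7

[4, -7]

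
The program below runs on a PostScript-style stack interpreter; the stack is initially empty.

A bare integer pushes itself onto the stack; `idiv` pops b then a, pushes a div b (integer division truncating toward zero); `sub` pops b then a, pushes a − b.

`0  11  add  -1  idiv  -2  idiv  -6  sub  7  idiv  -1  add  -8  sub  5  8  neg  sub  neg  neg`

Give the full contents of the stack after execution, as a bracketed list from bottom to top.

[8, 13]

0     [0]
11    [0, 11]
add   [11]
-1    [11, -1]
idiv  [-11]
-2    [-11, -2]
idiv  [5]
-6    [5, -6]
sub   [11]
7     [11, 7]
idiv  [1]
-1    [1, -1]
add   [0]
-8    [0, -8]
sub   [8]
5     [8, 5]
8     [8, 5, 8]
neg   [8, 5, -8]
sub   [8, 13]
neg   [8, -13]
neg   [8, 13]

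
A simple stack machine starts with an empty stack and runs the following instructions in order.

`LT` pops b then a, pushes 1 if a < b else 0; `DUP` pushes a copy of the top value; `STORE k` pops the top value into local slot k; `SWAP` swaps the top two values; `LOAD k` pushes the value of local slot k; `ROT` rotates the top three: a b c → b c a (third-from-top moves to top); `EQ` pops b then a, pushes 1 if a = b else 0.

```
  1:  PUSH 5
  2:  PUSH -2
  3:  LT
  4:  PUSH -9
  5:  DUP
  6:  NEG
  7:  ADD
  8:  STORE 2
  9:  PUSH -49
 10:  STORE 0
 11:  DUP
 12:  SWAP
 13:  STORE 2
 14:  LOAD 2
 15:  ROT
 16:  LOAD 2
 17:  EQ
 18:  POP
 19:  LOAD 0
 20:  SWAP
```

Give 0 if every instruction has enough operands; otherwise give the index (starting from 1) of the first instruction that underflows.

PUSH 5    5
PUSH -2   5 -2
LT        0
PUSH -9   0 -9
DUP       0 -9 -9
NEG       0 -9 9
ADD       0 0
STORE 2   0
PUSH -49  0 -49
STORE 0   0
DUP       0 0
SWAP      0 0
STORE 2   0
LOAD 2    0 0
ROT  — needs 3 operands, stack has 2 → underflow

15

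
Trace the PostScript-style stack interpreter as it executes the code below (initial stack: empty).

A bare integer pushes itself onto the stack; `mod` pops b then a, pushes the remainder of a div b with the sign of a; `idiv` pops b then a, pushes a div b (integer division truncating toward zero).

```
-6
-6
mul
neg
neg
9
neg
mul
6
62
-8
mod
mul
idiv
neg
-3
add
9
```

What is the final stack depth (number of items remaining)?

-6   → -6
-6   → -6 -6
mul  → 36
neg  → -36
neg  → 36
9    → 36 9
neg  → 36 -9
mul  → -324
6    → -324 6
62   → -324 6 62
-8   → -324 6 62 -8
mod  → -324 6 6
mul  → -324 36
idiv → -9
neg  → 9
-3   → 9 -3
add  → 6
9    → 6 9

2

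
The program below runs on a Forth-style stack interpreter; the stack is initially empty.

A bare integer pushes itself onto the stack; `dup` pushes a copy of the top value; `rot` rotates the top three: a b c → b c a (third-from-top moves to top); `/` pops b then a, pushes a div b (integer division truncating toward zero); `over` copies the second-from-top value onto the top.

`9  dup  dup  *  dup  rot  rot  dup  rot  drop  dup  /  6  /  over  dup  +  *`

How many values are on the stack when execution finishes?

3

9    -> [9]
dup  -> [9, 9]
dup  -> [9, 9, 9]
*    -> [9, 81]
dup  -> [9, 81, 81]
rot  -> [81, 81, 9]
rot  -> [81, 9, 81]
dup  -> [81, 9, 81, 81]
rot  -> [81, 81, 81, 9]
drop -> [81, 81, 81]
dup  -> [81, 81, 81, 81]
/    -> [81, 81, 1]
6    -> [81, 81, 1, 6]
/    -> [81, 81, 0]
over -> [81, 81, 0, 81]
dup  -> [81, 81, 0, 81, 81]
+    -> [81, 81, 0, 162]
*    -> [81, 81, 0]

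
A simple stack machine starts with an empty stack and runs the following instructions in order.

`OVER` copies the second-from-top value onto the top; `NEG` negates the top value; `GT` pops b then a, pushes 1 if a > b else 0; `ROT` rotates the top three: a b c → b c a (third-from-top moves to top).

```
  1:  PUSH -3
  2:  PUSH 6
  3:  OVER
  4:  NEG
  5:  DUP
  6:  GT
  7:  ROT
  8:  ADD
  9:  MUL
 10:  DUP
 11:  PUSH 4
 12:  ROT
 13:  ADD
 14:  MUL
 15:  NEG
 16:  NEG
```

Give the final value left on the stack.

PUSH -3 → [-3]
PUSH 6  → [-3, 6]
OVER    → [-3, 6, -3]
NEG     → [-3, 6, 3]
DUP     → [-3, 6, 3, 3]
GT      → [-3, 6, 0]
ROT     → [6, 0, -3]
ADD     → [6, -3]
MUL     → [-18]
DUP     → [-18, -18]
PUSH 4  → [-18, -18, 4]
ROT     → [-18, 4, -18]
ADD     → [-18, -14]
MUL     → [252]
NEG     → [-252]
NEG     → [252]

252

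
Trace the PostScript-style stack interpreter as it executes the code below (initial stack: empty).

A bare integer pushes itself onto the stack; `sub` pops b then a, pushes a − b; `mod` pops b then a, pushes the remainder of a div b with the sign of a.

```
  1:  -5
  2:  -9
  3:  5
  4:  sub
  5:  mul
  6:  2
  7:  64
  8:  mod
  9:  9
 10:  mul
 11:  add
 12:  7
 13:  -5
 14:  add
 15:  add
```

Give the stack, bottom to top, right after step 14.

-5  → -5
-9  → -5 -9
5   → -5 -9 5
sub → -5 -14
mul → 70
2   → 70 2
64  → 70 2 64
mod → 70 2
9   → 70 2 9
mul → 70 18
add → 88
7   → 88 7
-5  → 88 7 -5
add → 88 2

[88, 2]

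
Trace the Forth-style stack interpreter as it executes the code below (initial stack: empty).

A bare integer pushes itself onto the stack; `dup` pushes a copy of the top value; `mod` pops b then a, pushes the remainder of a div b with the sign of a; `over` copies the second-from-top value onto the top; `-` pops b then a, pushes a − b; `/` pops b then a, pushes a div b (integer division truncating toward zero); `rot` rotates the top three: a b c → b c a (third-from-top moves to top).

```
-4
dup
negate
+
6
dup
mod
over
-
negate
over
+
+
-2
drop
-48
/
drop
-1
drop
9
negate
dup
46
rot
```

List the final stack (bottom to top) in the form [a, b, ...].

[-9, 46, -9]

-4      -4
dup     -4 -4
negate  -4 4
+       0
6       0 6
dup     0 6 6
mod     0 0
over    0 0 0
-       0 0
negate  0 0
over    0 0 0
+       0 0
+       0
-2      0 -2
drop    0
-48     0 -48
/       0
drop    (empty)
-1      -1
drop    (empty)
9       9
negate  -9
dup     -9 -9
46      -9 -9 46
rot     -9 46 -9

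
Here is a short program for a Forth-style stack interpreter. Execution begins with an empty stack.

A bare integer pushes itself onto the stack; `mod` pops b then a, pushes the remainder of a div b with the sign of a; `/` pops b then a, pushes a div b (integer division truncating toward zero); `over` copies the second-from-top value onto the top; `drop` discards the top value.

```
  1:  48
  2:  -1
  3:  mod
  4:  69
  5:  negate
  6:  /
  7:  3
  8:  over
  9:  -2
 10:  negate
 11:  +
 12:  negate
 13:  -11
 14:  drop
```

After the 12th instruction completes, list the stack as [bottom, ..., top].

48     -> [48]
-1     -> [48, -1]
mod    -> [0]
69     -> [0, 69]
negate -> [0, -69]
/      -> [0]
3      -> [0, 3]
over   -> [0, 3, 0]
-2     -> [0, 3, 0, -2]
negate -> [0, 3, 0, 2]
+      -> [0, 3, 2]
negate -> [0, 3, -2]

[0, 3, -2]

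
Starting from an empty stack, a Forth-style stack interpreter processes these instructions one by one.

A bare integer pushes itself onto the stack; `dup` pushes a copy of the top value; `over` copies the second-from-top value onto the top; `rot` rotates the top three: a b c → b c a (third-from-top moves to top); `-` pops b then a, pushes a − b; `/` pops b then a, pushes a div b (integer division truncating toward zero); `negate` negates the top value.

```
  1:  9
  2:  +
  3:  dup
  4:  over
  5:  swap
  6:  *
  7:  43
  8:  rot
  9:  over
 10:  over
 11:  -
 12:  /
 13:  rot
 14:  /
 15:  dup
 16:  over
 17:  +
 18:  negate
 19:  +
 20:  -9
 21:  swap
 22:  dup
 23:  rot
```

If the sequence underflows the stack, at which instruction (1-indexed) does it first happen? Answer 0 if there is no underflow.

2

9  [9]
+  — needs 2 operands, stack has 1 → underflow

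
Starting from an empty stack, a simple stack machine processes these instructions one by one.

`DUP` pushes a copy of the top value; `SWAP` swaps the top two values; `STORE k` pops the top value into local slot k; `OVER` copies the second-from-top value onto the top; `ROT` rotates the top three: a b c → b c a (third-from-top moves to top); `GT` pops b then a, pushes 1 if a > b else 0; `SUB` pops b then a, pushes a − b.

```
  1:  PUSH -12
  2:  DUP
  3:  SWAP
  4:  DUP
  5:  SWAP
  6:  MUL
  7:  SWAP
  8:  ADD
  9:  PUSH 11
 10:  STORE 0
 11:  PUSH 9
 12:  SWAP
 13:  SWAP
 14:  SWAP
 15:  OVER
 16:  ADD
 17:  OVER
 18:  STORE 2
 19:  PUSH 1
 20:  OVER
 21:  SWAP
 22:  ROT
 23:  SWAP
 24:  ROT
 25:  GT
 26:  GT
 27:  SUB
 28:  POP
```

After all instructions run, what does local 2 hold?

9

PUSH -12 → -12
DUP      → -12 -12
SWAP     → -12 -12
DUP      → -12 -12 -12
SWAP     → -12 -12 -12
MUL      → -12 144
SWAP     → 144 -12
ADD      → 132
PUSH 11  → 132 11
STORE 0  → 132
PUSH 9   → 132 9
SWAP     → 9 132
SWAP     → 132 9
SWAP     → 9 132
OVER     → 9 132 9
ADD      → 9 141
OVER     → 9 141 9
STORE 2  → 9 141
PUSH 1   → 9 141 1
OVER     → 9 141 1 141
SWAP     → 9 141 141 1
ROT      → 9 141 1 141
SWAP     → 9 141 141 1
ROT      → 9 141 1 141
GT       → 9 141 0
GT       → 9 1
SUB      → 8
POP      → (empty)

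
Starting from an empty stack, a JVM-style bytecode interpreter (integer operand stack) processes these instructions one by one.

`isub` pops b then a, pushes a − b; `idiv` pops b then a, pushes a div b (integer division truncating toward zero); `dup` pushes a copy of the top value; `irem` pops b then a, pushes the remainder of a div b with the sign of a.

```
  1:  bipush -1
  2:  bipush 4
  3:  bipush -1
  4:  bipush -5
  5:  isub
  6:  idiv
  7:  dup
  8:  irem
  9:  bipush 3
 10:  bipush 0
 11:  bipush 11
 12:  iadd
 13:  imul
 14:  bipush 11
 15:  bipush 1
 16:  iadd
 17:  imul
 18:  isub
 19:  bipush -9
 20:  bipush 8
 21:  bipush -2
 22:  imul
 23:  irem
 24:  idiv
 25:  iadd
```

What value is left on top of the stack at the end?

43

bipush -1 : [-1]
bipush 4  : [-1, 4]
bipush -1 : [-1, 4, -1]
bipush -5 : [-1, 4, -1, -5]
isub      : [-1, 4, 4]
idiv      : [-1, 1]
dup       : [-1, 1, 1]
irem      : [-1, 0]
bipush 3  : [-1, 0, 3]
bipush 0  : [-1, 0, 3, 0]
bipush 11 : [-1, 0, 3, 0, 11]
iadd      : [-1, 0, 3, 11]
imul      : [-1, 0, 33]
bipush 11 : [-1, 0, 33, 11]
bipush 1  : [-1, 0, 33, 11, 1]
iadd      : [-1, 0, 33, 12]
imul      : [-1, 0, 396]
isub      : [-1, -396]
bipush -9 : [-1, -396, -9]
bipush 8  : [-1, -396, -9, 8]
bipush -2 : [-1, -396, -9, 8, -2]
imul      : [-1, -396, -9, -16]
irem      : [-1, -396, -9]
idiv      : [-1, 44]
iadd      : [43]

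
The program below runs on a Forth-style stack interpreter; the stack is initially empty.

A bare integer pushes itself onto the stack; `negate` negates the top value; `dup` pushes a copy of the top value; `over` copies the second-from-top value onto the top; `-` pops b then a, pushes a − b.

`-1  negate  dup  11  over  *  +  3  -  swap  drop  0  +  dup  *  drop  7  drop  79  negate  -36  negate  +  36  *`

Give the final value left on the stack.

-1     → -1
negate → 1
dup    → 1 1
11     → 1 1 11
over   → 1 1 11 1
*      → 1 1 11
+      → 1 12
3      → 1 12 3
-      → 1 9
swap   → 9 1
drop   → 9
0      → 9 0
+      → 9
dup    → 9 9
*      → 81
drop   → (empty)
7      → 7
drop   → (empty)
79     → 79
negate → -79
-36    → -79 -36
negate → -79 36
+      → -43
36     → -43 36
*      → -1548

-1548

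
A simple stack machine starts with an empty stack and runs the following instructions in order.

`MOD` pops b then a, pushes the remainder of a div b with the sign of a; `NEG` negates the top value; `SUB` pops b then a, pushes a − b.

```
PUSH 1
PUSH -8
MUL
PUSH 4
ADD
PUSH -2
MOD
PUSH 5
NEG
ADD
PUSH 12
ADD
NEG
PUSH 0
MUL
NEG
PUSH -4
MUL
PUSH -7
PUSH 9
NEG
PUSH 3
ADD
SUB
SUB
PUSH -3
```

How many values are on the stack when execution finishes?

2

PUSH 1   [1]
PUSH -8  [1, -8]
MUL      [-8]
PUSH 4   [-8, 4]
ADD      [-4]
PUSH -2  [-4, -2]
MOD      [0]
PUSH 5   [0, 5]
NEG      [0, -5]
ADD      [-5]
PUSH 12  [-5, 12]
ADD      [7]
NEG      [-7]
PUSH 0   [-7, 0]
MUL      [0]
NEG      [0]
PUSH -4  [0, -4]
MUL      [0]
PUSH -7  [0, -7]
PUSH 9   [0, -7, 9]
NEG      [0, -7, -9]
PUSH 3   [0, -7, -9, 3]
ADD      [0, -7, -6]
SUB      [0, -1]
SUB      [1]
PUSH -3  [1, -3]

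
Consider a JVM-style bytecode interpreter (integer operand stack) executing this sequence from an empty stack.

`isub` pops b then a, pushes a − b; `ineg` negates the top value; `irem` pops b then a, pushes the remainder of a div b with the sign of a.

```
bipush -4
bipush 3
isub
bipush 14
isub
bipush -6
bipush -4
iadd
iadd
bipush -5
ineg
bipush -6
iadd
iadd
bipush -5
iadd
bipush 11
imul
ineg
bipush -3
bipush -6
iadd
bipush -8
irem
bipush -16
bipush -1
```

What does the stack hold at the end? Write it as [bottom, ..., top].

bipush -4   [-4]
bipush 3    [-4, 3]
isub        [-7]
bipush 14   [-7, 14]
isub        [-21]
bipush -6   [-21, -6]
bipush -4   [-21, -6, -4]
iadd        [-21, -10]
iadd        [-31]
bipush -5   [-31, -5]
ineg        [-31, 5]
bipush -6   [-31, 5, -6]
iadd        [-31, -1]
iadd        [-32]
bipush -5   [-32, -5]
iadd        [-37]
bipush 11   [-37, 11]
imul        [-407]
ineg        [407]
bipush -3   [407, -3]
bipush -6   [407, -3, -6]
iadd        [407, -9]
bipush -8   [407, -9, -8]
irem        [407, -1]
bipush -16  [407, -1, -16]
bipush -1   [407, -1, -16, -1]

[407, -1, -16, -1]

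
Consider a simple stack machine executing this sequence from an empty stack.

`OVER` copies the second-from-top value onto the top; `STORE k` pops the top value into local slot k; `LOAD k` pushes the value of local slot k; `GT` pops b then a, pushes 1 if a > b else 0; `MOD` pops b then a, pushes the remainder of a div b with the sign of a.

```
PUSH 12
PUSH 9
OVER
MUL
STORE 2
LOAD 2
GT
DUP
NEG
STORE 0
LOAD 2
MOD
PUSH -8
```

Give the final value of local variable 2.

PUSH 12 : [12]
PUSH 9  : [12, 9]
OVER    : [12, 9, 12]
MUL     : [12, 108]
STORE 2 : [12]
LOAD 2  : [12, 108]
GT      : [0]
DUP     : [0, 0]
NEG     : [0, 0]
STORE 0 : [0]
LOAD 2  : [0, 108]
MOD     : [0]
PUSH -8 : [0, -8]

108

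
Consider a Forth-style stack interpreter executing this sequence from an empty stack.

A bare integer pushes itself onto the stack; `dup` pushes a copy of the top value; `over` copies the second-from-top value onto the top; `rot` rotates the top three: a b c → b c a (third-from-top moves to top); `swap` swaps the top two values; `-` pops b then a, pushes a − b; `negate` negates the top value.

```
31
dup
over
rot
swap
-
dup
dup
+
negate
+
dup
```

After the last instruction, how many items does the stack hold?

31      31
dup     31 31
over    31 31 31
rot     31 31 31
swap    31 31 31
-       31 0
dup     31 0 0
dup     31 0 0 0
+       31 0 0
negate  31 0 0
+       31 0
dup     31 0 0

3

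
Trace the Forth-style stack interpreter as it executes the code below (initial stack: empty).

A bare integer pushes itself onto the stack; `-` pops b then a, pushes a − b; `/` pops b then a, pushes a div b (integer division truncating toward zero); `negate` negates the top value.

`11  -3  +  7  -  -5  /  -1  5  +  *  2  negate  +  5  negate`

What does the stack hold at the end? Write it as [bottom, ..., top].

[-2, -5]

11      [11]
-3      [11, -3]
+       [8]
7       [8, 7]
-       [1]
-5      [1, -5]
/       [0]
-1      [0, -1]
5       [0, -1, 5]
+       [0, 4]
*       [0]
2       [0, 2]
negate  [0, -2]
+       [-2]
5       [-2, 5]
negate  [-2, -5]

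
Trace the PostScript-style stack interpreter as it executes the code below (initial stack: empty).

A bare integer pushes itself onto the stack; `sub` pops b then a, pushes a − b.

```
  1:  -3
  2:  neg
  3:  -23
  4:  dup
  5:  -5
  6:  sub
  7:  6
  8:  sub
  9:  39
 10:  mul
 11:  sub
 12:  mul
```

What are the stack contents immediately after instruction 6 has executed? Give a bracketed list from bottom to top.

-3  : -3
neg : 3
-23 : 3 -23
dup : 3 -23 -23
-5  : 3 -23 -23 -5
sub : 3 -23 -18

[3, -23, -18]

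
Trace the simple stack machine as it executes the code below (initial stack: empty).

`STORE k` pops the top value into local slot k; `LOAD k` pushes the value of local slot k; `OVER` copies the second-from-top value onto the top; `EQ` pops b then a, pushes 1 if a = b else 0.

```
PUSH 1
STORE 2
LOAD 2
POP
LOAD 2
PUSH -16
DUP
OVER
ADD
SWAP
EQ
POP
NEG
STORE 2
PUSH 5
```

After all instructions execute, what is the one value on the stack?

PUSH 1    1
STORE 2   (empty)
LOAD 2    1
POP       (empty)
LOAD 2    1
PUSH -16  1 -16
DUP       1 -16 -16
OVER      1 -16 -16 -16
ADD       1 -16 -32
SWAP      1 -32 -16
EQ        1 0
POP       1
NEG       -1
STORE 2   (empty)
PUSH 5    5

5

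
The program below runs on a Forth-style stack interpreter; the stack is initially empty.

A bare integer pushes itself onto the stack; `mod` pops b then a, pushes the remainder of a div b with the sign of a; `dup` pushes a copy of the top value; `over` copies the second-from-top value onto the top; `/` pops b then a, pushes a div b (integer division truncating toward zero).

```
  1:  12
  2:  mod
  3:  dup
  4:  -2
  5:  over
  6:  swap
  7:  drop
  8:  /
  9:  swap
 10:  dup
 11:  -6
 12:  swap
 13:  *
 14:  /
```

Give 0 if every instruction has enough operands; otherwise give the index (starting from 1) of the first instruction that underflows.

2

12 -> 12
mod  — needs 2 operands, stack has 1 → underflow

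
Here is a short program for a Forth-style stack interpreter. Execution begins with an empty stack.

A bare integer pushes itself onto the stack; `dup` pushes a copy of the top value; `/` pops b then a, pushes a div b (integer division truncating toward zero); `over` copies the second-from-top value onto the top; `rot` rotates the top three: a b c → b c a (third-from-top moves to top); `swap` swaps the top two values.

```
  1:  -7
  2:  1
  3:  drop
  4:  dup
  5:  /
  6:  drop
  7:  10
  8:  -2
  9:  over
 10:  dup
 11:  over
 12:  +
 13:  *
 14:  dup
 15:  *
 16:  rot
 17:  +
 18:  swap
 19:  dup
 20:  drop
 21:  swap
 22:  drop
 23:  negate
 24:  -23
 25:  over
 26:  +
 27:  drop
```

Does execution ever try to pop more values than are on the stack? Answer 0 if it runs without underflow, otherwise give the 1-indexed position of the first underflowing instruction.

-7      -7
1       -7 1
drop    -7
dup     -7 -7
/       1
drop    (empty)
10      10
-2      10 -2
over    10 -2 10
dup     10 -2 10 10
over    10 -2 10 10 10
+       10 -2 10 20
*       10 -2 200
dup     10 -2 200 200
*       10 -2 40000
rot     -2 40000 10
+       -2 40010
swap    40010 -2
dup     40010 -2 -2
drop    40010 -2
swap    -2 40010
drop    -2
negate  2
-23     2 -23
over    2 -23 2
+       2 -21
drop    2

0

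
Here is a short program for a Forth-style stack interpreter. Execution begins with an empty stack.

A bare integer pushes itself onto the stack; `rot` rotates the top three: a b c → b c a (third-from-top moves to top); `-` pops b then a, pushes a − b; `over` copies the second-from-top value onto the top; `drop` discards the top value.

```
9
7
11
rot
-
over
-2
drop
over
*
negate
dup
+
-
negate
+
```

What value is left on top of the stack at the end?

9      : 9
7      : 9 7
11     : 9 7 11
rot    : 7 11 9
-      : 7 2
over   : 7 2 7
-2     : 7 2 7 -2
drop   : 7 2 7
over   : 7 2 7 2
*      : 7 2 14
negate : 7 2 -14
dup    : 7 2 -14 -14
+      : 7 2 -28
-      : 7 30
negate : 7 -30
+      : -23

-23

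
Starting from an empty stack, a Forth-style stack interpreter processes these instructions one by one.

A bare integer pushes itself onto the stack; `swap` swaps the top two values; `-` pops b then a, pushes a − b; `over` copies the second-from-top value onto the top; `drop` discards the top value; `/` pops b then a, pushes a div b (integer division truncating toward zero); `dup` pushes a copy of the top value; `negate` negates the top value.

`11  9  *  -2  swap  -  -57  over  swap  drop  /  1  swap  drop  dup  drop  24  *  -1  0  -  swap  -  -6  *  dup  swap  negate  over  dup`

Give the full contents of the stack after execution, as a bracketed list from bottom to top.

[150, -150, 150, 150]

11     : [11]
9      : [11, 9]
*      : [99]
-2     : [99, -2]
swap   : [-2, 99]
-      : [-101]
-57    : [-101, -57]
over   : [-101, -57, -101]
swap   : [-101, -101, -57]
drop   : [-101, -101]
/      : [1]
1      : [1, 1]
swap   : [1, 1]
drop   : [1]
dup    : [1, 1]
drop   : [1]
24     : [1, 24]
*      : [24]
-1     : [24, -1]
0      : [24, -1, 0]
-      : [24, -1]
swap   : [-1, 24]
-      : [-25]
-6     : [-25, -6]
*      : [150]
dup    : [150, 150]
swap   : [150, 150]
negate : [150, -150]
over   : [150, -150, 150]
dup    : [150, -150, 150, 150]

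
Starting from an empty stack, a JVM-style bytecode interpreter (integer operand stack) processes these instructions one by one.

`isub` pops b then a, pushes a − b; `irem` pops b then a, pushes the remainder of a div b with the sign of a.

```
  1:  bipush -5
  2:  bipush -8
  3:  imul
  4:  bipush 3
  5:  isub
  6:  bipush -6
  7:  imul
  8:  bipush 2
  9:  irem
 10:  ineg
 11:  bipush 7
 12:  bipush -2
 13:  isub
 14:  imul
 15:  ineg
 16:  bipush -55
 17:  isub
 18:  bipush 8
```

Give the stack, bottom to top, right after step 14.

bipush -5 : -5
bipush -8 : -5 -8
imul      : 40
bipush 3  : 40 3
isub      : 37
bipush -6 : 37 -6
imul      : -222
bipush 2  : -222 2
irem      : 0
ineg      : 0
bipush 7  : 0 7
bipush -2 : 0 7 -2
isub      : 0 9
imul      : 0

[0]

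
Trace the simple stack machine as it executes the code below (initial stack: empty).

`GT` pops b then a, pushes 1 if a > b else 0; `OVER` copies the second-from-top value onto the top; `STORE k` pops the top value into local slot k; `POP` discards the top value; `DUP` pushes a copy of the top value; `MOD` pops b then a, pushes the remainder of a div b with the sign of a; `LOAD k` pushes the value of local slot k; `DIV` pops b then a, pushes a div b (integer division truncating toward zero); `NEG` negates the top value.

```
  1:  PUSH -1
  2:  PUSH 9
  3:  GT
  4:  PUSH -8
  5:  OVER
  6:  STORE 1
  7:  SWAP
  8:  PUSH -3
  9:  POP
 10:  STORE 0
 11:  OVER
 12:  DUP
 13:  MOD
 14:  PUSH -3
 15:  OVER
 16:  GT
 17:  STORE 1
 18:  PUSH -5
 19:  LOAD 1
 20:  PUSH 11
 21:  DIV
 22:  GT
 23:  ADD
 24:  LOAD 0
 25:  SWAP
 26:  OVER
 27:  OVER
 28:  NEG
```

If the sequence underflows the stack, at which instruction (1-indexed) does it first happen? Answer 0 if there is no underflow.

PUSH -1 : -1
PUSH 9  : -1 9
GT      : 0
PUSH -8 : 0 -8
OVER    : 0 -8 0
STORE 1 : 0 -8
SWAP    : -8 0
PUSH -3 : -8 0 -3
POP     : -8 0
STORE 0 : -8
OVER  — needs 2 operands, stack has 1 → underflow

11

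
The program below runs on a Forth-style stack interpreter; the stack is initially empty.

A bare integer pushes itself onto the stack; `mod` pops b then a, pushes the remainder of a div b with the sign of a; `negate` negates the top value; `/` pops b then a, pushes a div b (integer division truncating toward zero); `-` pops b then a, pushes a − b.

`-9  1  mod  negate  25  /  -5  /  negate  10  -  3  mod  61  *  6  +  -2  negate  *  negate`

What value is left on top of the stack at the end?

110

-9     -> -9
1      -> -9 1
mod    -> 0
negate -> 0
25     -> 0 25
/      -> 0
-5     -> 0 -5
/      -> 0
negate -> 0
10     -> 0 10
-      -> -10
3      -> -10 3
mod    -> -1
61     -> -1 61
*      -> -61
6      -> -61 6
+      -> -55
-2     -> -55 -2
negate -> -55 2
*      -> -110
negate -> 110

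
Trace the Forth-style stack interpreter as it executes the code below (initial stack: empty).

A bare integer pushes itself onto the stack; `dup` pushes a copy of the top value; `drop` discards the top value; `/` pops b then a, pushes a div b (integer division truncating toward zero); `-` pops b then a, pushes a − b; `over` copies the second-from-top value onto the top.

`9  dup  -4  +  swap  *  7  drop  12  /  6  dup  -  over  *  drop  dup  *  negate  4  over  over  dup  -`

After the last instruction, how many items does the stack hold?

4

9      -> [9]
dup    -> [9, 9]
-4     -> [9, 9, -4]
+      -> [9, 5]
swap   -> [5, 9]
*      -> [45]
7      -> [45, 7]
drop   -> [45]
12     -> [45, 12]
/      -> [3]
6      -> [3, 6]
dup    -> [3, 6, 6]
-      -> [3, 0]
over   -> [3, 0, 3]
*      -> [3, 0]
drop   -> [3]
dup    -> [3, 3]
*      -> [9]
negate -> [-9]
4      -> [-9, 4]
over   -> [-9, 4, -9]
over   -> [-9, 4, -9, 4]
dup    -> [-9, 4, -9, 4, 4]
-      -> [-9, 4, -9, 0]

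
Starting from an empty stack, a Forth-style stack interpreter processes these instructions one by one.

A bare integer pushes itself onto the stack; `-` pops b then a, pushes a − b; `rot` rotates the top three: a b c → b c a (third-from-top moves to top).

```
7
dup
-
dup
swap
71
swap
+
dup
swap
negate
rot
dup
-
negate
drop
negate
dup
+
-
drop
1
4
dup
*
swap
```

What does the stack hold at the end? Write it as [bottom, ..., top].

[16, 1]

7       7
dup     7 7
-       0
dup     0 0
swap    0 0
71      0 0 71
swap    0 71 0
+       0 71
dup     0 71 71
swap    0 71 71
negate  0 71 -71
rot     71 -71 0
dup     71 -71 0 0
-       71 -71 0
negate  71 -71 0
drop    71 -71
negate  71 71
dup     71 71 71
+       71 142
-       -71
drop    (empty)
1       1
4       1 4
dup     1 4 4
*       1 16
swap    16 1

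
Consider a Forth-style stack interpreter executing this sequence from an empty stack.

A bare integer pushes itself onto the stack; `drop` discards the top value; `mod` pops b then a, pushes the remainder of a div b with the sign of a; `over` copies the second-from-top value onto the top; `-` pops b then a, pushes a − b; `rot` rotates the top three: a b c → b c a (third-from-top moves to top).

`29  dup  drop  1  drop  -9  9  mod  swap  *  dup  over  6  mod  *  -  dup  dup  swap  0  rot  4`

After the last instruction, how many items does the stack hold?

29    [29]
dup   [29, 29]
drop  [29]
1     [29, 1]
drop  [29]
-9    [29, -9]
9     [29, -9, 9]
mod   [29, 0]
swap  [0, 29]
*     [0]
dup   [0, 0]
over  [0, 0, 0]
6     [0, 0, 0, 6]
mod   [0, 0, 0]
*     [0, 0]
-     [0]
dup   [0, 0]
dup   [0, 0, 0]
swap  [0, 0, 0]
0     [0, 0, 0, 0]
rot   [0, 0, 0, 0]
4     [0, 0, 0, 0, 4]

5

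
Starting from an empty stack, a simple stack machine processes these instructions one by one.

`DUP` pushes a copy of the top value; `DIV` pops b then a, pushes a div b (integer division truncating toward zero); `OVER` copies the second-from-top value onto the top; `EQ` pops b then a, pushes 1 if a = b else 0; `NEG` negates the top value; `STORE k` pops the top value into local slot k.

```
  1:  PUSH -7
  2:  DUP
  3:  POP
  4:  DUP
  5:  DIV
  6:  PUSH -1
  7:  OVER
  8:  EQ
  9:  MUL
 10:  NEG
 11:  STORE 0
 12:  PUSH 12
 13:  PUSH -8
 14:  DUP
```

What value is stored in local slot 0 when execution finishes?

0

PUSH -7 : [-7]
DUP     : [-7, -7]
POP     : [-7]
DUP     : [-7, -7]
DIV     : [1]
PUSH -1 : [1, -1]
OVER    : [1, -1, 1]
EQ      : [1, 0]
MUL     : [0]
NEG     : [0]
STORE 0 : []
PUSH 12 : [12]
PUSH -8 : [12, -8]
DUP     : [12, -8, -8]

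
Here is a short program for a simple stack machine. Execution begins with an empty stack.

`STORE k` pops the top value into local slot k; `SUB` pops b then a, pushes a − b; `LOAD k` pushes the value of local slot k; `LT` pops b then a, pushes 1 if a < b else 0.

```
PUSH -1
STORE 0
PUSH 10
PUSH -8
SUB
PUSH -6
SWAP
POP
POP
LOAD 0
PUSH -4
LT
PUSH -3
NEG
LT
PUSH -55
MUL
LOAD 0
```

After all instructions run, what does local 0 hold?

PUSH -1   -1
STORE 0   (empty)
PUSH 10   10
PUSH -8   10 -8
SUB       18
PUSH -6   18 -6
SWAP      -6 18
POP       -6
POP       (empty)
LOAD 0    -1
PUSH -4   -1 -4
LT        0
PUSH -3   0 -3
NEG       0 3
LT        1
PUSH -55  1 -55
MUL       -55
LOAD 0    -55 -1

-1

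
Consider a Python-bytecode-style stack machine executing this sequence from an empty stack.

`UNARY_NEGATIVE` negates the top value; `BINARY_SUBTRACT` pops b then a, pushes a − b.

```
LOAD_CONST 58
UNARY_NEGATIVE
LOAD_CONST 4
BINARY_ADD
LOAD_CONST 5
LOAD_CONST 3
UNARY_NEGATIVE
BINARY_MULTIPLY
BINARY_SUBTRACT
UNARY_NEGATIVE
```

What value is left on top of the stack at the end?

LOAD_CONST 58   : 58
UNARY_NEGATIVE  : -58
LOAD_CONST 4    : -58 4
BINARY_ADD      : -54
LOAD_CONST 5    : -54 5
LOAD_CONST 3    : -54 5 3
UNARY_NEGATIVE  : -54 5 -3
BINARY_MULTIPLY : -54 -15
BINARY_SUBTRACT : -39
UNARY_NEGATIVE  : 39

39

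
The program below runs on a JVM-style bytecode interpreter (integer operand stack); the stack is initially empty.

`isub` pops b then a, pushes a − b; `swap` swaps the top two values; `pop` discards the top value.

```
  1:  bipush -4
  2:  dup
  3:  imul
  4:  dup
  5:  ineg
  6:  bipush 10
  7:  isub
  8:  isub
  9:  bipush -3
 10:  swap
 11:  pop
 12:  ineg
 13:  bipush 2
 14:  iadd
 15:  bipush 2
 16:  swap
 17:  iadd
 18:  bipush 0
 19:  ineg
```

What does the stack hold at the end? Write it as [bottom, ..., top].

[7, 0]

bipush -4 → [-4]
dup       → [-4, -4]
imul      → [16]
dup       → [16, 16]
ineg      → [16, -16]
bipush 10 → [16, -16, 10]
isub      → [16, -26]
isub      → [42]
bipush -3 → [42, -3]
swap      → [-3, 42]
pop       → [-3]
ineg      → [3]
bipush 2  → [3, 2]
iadd      → [5]
bipush 2  → [5, 2]
swap      → [2, 5]
iadd      → [7]
bipush 0  → [7, 0]
ineg      → [7, 0]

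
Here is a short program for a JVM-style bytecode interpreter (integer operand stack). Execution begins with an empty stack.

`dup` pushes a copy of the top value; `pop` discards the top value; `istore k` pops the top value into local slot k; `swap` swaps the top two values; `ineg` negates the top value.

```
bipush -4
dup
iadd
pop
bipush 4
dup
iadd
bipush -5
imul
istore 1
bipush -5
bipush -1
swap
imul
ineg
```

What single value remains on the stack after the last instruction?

bipush -4 → [-4]
dup       → [-4, -4]
iadd      → [-8]
pop       → []
bipush 4  → [4]
dup       → [4, 4]
iadd      → [8]
bipush -5 → [8, -5]
imul      → [-40]
istore 1  → []
bipush -5 → [-5]
bipush -1 → [-5, -1]
swap      → [-1, -5]
imul      → [5]
ineg      → [-5]

-5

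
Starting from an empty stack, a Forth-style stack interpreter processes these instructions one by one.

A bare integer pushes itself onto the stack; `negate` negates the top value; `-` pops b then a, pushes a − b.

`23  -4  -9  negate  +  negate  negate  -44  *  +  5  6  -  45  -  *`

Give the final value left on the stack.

9062

23      23
-4      23 -4
-9      23 -4 -9
negate  23 -4 9
+       23 5
negate  23 -5
negate  23 5
-44     23 5 -44
*       23 -220
+       -197
5       -197 5
6       -197 5 6
-       -197 -1
45      -197 -1 45
-       -197 -46
*       9062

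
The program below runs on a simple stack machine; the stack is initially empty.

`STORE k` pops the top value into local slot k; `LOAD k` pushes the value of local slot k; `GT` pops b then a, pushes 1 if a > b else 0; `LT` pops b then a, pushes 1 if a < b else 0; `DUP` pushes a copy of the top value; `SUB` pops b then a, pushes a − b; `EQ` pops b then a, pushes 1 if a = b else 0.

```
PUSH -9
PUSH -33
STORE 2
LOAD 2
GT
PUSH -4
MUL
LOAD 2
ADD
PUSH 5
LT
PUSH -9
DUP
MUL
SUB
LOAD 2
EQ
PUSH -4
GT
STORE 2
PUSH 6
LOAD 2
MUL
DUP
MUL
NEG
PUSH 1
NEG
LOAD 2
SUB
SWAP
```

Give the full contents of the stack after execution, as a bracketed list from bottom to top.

PUSH -9  : -9
PUSH -33 : -9 -33
STORE 2  : -9
LOAD 2   : -9 -33
GT       : 1
PUSH -4  : 1 -4
MUL      : -4
LOAD 2   : -4 -33
ADD      : -37
PUSH 5   : -37 5
LT       : 1
PUSH -9  : 1 -9
DUP      : 1 -9 -9
MUL      : 1 81
SUB      : -80
LOAD 2   : -80 -33
EQ       : 0
PUSH -4  : 0 -4
GT       : 1
STORE 2  : (empty)
PUSH 6   : 6
LOAD 2   : 6 1
MUL      : 6
DUP      : 6 6
MUL      : 36
NEG      : -36
PUSH 1   : -36 1
NEG      : -36 -1
LOAD 2   : -36 -1 1
SUB      : -36 -2
SWAP     : -2 -36

[-2, -36]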